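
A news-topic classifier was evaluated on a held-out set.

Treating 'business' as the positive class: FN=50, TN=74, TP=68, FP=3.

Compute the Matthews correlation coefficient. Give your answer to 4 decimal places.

0.5458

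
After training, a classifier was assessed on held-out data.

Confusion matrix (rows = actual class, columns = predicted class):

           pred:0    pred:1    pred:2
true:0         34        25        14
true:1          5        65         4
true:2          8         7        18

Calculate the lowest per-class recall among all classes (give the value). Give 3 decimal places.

0.466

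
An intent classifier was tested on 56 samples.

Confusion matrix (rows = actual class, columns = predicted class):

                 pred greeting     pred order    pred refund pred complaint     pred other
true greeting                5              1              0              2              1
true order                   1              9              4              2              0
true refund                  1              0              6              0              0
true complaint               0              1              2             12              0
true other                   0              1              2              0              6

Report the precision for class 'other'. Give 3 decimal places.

0.857

Treat 'other' as positive and all other classes as negative.
precision = TP/(TP+FP).
other: TP=6, FP=1+0+0+0=1 → 6/7 = 0.8571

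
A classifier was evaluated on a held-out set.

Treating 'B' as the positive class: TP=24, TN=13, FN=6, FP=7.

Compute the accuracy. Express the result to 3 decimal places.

0.740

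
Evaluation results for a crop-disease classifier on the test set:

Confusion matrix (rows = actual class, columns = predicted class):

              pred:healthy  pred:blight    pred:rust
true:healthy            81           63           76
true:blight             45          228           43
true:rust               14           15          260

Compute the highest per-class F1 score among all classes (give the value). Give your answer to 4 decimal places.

0.7784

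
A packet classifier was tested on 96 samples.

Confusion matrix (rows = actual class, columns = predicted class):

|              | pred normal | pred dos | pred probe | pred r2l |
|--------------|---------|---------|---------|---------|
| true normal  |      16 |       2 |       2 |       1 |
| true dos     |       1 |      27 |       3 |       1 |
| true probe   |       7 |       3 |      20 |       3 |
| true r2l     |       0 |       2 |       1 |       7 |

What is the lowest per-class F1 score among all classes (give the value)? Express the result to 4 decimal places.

0.6364

Per-class F1 score (2·TP/(2·TP+FP+FN)):
  normal: TP=16, FP=1+7+0=8, FN=2+2+1=5 → 32/45 = 0.71111
  dos: TP=27, FP=2+3+2=7, FN=1+3+1=5 → 54/66 = 0.81818
  probe: TP=20, FP=2+3+1=6, FN=7+3+3=13 → 40/59 = 0.67797
  r2l: TP=7, FP=1+1+3=5, FN=0+2+1=3 → 14/22 = 0.63636
Lowest is class 'r2l' with F1 score = 0.6364.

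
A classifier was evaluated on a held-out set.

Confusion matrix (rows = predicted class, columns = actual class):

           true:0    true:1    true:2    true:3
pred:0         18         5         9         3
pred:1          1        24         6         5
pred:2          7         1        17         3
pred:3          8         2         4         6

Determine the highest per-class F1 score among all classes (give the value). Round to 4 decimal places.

0.7059

Per-class F1 score (2·TP/(2·TP+FP+FN)):
  0: TP=18, FP=5+9+3=17, FN=1+7+8=16 → 36/69 = 0.52174
  1: TP=24, FP=1+6+5=12, FN=5+1+2=8 → 48/68 = 0.70588
  2: TP=17, FP=7+1+3=11, FN=9+6+4=19 → 34/64 = 0.53125
  3: TP=6, FP=8+2+4=14, FN=3+5+3=11 → 12/37 = 0.32432
Highest is class '1' with F1 score = 0.7059.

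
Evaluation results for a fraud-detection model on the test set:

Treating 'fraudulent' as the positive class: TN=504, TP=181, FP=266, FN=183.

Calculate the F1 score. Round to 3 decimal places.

Precision = TP/(TP+FP) = 181/447 = 0.4049
Recall = TP/(TP+FN) = 181/364 = 0.4973
F1 = 2·TP/(2·TP+FP+FN) = 362/811 = 0.446

0.446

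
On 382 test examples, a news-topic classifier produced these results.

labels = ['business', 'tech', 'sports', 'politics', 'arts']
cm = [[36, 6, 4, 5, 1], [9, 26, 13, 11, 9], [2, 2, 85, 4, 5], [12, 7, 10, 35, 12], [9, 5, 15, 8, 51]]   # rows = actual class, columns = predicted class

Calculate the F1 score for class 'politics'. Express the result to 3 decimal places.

0.504

F1 score = 2·TP/(2·TP+FP+FN).
politics: TP=35, FP=5+11+4+8=28, FN=12+7+10+12=41 → 70/139 = 0.5036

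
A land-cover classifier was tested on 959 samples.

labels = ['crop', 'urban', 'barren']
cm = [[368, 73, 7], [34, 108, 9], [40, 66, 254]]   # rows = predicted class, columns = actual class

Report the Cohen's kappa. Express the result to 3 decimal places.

0.626

Observed agreement pₒ = trace/N = 730/959 = 0.7612
Expected agreement pₑ = Σ (rowᵢ·colᵢ)/N² = (442·448 + 247·151 + 270·360)/959² = 0.3616
κ = (pₒ − pₑ)/(1 − pₑ) = (0.7612 − 0.3616)/(1 − 0.3616) = 0.626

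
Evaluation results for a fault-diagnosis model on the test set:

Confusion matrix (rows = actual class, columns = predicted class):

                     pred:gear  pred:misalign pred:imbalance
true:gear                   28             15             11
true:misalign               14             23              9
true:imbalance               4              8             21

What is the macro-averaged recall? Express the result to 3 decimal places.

Per-class recall (TP/(TP+FN)):
  gear: TP=28, FN=15+11=26 → 28/54 = 0.5185
  misalign: TP=23, FN=14+9=23 → 23/46 = 0.5000
  imbalance: TP=21, FN=4+8=12 → 21/33 = 0.6364
Macro-recall = mean = (0.5185 + 0.5000 + 0.6364) / 3 = 0.552

0.552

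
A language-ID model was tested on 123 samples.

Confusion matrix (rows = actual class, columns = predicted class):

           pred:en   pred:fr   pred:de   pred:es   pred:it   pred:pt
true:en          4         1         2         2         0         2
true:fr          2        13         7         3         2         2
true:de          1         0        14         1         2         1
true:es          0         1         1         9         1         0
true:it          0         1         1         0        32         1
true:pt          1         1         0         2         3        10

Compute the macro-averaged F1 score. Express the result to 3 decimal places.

Per-class F1 score (2·TP/(2·TP+FP+FN)):
  en: TP=4, FP=2+1+0+0+1=4, FN=1+2+2+0+2=7 → 8/19 = 0.4211
  fr: TP=13, FP=1+0+1+1+1=4, FN=2+7+3+2+2=16 → 26/46 = 0.5652
  de: TP=14, FP=2+7+1+1+0=11, FN=1+0+1+2+1=5 → 28/44 = 0.6364
  es: TP=9, FP=2+3+1+0+2=8, FN=0+1+1+1+0=3 → 18/29 = 0.6207
  it: TP=32, FP=0+2+2+1+3=8, FN=0+1+1+0+1=3 → 64/75 = 0.8533
  pt: TP=10, FP=2+2+1+0+1=6, FN=1+1+0+2+3=7 → 20/33 = 0.6061
Macro-F1 score = mean = (0.4211 + 0.5652 + 0.6364 + 0.6207 + 0.8533 + 0.6061) / 6 = 0.617

0.617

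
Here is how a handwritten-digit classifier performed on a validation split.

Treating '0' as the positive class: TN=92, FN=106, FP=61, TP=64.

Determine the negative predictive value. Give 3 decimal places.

0.465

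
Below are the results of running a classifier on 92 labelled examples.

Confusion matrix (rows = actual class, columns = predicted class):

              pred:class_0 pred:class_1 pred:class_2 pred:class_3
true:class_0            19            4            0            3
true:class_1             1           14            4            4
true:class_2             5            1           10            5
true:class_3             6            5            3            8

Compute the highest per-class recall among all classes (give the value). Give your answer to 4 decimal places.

0.7308

Per-class recall (TP/(TP+FN)):
  class_0: TP=19, FN=4+0+3=7 → 19/26 = 0.73077
  class_1: TP=14, FN=1+4+4=9 → 14/23 = 0.60870
  class_2: TP=10, FN=5+1+5=11 → 10/21 = 0.47619
  class_3: TP=8, FN=6+5+3=14 → 8/22 = 0.36364
Highest is class 'class_0' with recall = 0.7308.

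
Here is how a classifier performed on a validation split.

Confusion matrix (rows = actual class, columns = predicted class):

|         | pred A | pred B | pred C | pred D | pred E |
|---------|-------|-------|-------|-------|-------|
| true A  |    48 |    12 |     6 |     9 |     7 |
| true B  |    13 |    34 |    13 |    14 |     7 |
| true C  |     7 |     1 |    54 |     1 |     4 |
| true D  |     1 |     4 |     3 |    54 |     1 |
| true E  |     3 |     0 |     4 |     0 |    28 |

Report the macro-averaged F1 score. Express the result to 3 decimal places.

0.664

Per-class F1 score (2·TP/(2·TP+FP+FN)):
  A: TP=48, FP=13+7+1+3=24, FN=12+6+9+7=34 → 96/154 = 0.6234
  B: TP=34, FP=12+1+4+0=17, FN=13+13+14+7=47 → 68/132 = 0.5152
  C: TP=54, FP=6+13+3+4=26, FN=7+1+1+4=13 → 108/147 = 0.7347
  D: TP=54, FP=9+14+1+0=24, FN=1+4+3+1=9 → 108/141 = 0.7660
  E: TP=28, FP=7+7+4+1=19, FN=3+0+4+0=7 → 56/82 = 0.6829
Macro-F1 score = mean = (0.6234 + 0.5152 + 0.7347 + 0.7660 + 0.6829) / 5 = 0.664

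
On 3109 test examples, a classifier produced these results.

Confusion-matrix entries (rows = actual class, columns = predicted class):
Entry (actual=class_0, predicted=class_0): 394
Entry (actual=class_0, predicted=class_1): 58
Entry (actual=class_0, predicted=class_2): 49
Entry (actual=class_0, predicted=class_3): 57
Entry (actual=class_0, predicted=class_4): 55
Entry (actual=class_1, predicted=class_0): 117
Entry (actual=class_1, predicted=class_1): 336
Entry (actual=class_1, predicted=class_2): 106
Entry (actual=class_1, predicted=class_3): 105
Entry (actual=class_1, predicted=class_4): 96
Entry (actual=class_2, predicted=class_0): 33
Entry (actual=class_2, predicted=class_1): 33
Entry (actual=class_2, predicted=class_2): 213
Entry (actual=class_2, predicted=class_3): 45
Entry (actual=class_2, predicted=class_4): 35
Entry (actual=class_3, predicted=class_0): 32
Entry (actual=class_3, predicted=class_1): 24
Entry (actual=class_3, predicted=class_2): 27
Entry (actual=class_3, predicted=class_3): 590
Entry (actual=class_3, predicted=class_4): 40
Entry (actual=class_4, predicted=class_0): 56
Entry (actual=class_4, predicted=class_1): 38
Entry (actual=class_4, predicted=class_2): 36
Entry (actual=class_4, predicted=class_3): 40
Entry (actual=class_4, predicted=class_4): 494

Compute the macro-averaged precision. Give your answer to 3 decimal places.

0.639

Per-class precision (TP/(TP+FP)):
  class_0: TP=394, FP=117+33+32+56=238 → 394/632 = 0.6234
  class_1: TP=336, FP=58+33+24+38=153 → 336/489 = 0.6871
  class_2: TP=213, FP=49+106+27+36=218 → 213/431 = 0.4942
  class_3: TP=590, FP=57+105+45+40=247 → 590/837 = 0.7049
  class_4: TP=494, FP=55+96+35+40=226 → 494/720 = 0.6861
Macro-precision = mean = (0.6234 + 0.6871 + 0.4942 + 0.7049 + 0.6861) / 5 = 0.639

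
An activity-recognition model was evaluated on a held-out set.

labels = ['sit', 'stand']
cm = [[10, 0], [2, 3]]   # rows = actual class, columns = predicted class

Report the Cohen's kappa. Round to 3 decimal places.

Observed agreement pₒ = trace/N = 13/15 = 0.8667
Expected agreement pₑ = Σ (rowᵢ·colᵢ)/N² = (10·12 + 5·3)/15² = 0.6000
κ = (pₒ − pₑ)/(1 − pₑ) = (0.8667 − 0.6000)/(1 − 0.6000) = 0.667

0.667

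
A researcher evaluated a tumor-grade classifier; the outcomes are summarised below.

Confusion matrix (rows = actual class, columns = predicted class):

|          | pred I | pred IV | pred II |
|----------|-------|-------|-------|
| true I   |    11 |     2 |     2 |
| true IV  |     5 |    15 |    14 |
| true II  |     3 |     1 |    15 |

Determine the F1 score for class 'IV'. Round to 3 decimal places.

0.577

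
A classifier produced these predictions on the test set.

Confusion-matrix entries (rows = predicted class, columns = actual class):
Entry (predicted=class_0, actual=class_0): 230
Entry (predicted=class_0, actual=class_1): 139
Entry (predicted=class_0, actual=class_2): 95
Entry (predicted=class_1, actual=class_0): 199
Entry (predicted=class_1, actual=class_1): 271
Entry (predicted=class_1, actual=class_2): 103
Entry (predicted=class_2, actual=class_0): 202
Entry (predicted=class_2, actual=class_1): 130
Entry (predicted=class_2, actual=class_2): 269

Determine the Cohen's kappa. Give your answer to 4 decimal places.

Observed agreement pₒ = trace/N = 770/1638 = 0.47009
Expected agreement pₑ = Σ (rowᵢ·colᵢ)/N² = (631·464 + 540·573 + 467·601)/1638² = 0.32906
κ = (pₒ − pₑ)/(1 − pₑ) = (0.47009 − 0.32906)/(1 − 0.32906) = 0.2102

0.2102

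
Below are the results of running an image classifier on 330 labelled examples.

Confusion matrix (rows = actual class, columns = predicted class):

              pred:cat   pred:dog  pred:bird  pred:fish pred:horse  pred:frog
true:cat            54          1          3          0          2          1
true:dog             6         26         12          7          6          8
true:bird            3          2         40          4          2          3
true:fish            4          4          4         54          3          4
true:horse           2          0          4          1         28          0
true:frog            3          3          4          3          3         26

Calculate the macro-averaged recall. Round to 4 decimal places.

Per-class recall (TP/(TP+FN)):
  cat: TP=54, FN=1+3+0+2+1=7 → 54/61 = 0.88525
  dog: TP=26, FN=6+12+7+6+8=39 → 26/65 = 0.40000
  bird: TP=40, FN=3+2+4+2+3=14 → 40/54 = 0.74074
  fish: TP=54, FN=4+4+4+3+4=19 → 54/73 = 0.73973
  horse: TP=28, FN=2+0+4+1+0=7 → 28/35 = 0.80000
  frog: TP=26, FN=3+3+4+3+3=16 → 26/42 = 0.61905
Macro-recall = mean = (0.88525 + 0.40000 + 0.74074 + 0.73973 + 0.80000 + 0.61905) / 6 = 0.6975

0.6975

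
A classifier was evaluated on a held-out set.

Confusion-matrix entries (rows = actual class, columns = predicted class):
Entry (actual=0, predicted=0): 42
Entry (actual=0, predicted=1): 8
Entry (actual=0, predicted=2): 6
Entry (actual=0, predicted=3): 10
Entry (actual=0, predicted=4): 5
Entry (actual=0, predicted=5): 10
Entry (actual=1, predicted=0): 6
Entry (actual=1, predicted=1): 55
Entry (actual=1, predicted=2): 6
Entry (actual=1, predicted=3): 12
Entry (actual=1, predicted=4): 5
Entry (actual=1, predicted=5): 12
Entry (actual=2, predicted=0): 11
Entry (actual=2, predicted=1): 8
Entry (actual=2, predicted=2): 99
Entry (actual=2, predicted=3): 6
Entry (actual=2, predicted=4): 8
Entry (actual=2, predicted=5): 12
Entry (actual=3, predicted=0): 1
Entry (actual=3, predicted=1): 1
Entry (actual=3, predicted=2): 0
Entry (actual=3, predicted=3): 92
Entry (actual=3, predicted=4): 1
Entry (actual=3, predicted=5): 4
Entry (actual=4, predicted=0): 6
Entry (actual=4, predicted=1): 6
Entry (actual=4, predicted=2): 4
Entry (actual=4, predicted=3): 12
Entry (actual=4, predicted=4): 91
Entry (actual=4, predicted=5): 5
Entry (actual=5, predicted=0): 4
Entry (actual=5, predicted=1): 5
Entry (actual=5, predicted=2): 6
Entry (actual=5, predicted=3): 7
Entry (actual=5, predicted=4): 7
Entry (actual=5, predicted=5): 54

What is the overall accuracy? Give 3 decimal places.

Accuracy = trace / total = (42+55+99+92+91+54=433) / 627 = 433/627 = 0.691

0.691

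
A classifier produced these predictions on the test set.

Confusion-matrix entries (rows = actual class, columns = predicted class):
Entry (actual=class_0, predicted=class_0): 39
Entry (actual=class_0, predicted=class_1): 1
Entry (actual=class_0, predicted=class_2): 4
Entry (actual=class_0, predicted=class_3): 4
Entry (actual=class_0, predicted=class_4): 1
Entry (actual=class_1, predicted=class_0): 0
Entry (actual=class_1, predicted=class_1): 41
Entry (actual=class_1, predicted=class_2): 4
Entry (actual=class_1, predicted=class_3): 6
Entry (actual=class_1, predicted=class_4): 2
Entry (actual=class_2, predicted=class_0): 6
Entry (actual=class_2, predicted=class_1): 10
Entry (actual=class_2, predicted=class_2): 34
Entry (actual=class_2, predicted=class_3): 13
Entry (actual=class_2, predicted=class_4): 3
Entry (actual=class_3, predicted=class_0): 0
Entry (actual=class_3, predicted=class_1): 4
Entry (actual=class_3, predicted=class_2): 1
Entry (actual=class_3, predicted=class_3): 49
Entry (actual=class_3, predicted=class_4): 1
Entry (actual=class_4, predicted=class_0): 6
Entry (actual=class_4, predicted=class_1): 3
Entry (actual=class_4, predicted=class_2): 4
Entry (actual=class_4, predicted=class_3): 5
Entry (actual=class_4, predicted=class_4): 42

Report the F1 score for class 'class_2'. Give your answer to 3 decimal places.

F1 score = 2·TP/(2·TP+FP+FN).
class_2: TP=34, FP=4+4+1+4=13, FN=6+10+13+3=32 → 68/113 = 0.6018

0.602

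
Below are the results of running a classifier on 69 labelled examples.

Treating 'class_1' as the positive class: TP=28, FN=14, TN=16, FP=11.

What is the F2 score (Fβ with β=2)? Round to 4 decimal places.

0.6763

Fβ = (1+β²)·TP / ((1+β²)·TP + β²·FN + FP), with β²=4
= 5·28 / (5·28 + 4·14 + 11) = 0.6763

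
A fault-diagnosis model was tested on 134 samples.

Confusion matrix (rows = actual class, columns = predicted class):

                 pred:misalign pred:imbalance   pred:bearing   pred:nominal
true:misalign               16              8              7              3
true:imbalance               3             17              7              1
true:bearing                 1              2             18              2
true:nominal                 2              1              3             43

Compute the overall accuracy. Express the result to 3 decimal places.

0.701

Accuracy = trace / total = (16+17+18+43=94) / 134 = 94/134 = 0.701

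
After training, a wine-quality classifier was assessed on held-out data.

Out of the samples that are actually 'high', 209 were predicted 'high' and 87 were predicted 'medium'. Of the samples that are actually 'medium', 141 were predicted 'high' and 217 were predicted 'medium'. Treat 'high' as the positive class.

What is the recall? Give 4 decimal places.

Recall = TP/(TP+FN) = 209/(209+87) = 209/296 = 0.7061

0.7061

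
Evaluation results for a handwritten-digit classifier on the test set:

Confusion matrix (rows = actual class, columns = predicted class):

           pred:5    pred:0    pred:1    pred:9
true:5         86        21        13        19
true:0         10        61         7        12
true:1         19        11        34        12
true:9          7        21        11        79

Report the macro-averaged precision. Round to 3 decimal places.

0.603

Per-class precision (TP/(TP+FP)):
  5: TP=86, FP=10+19+7=36 → 86/122 = 0.7049
  0: TP=61, FP=21+11+21=53 → 61/114 = 0.5351
  1: TP=34, FP=13+7+11=31 → 34/65 = 0.5231
  9: TP=79, FP=19+12+12=43 → 79/122 = 0.6475
Macro-precision = mean = (0.7049 + 0.5351 + 0.5231 + 0.6475) / 4 = 0.603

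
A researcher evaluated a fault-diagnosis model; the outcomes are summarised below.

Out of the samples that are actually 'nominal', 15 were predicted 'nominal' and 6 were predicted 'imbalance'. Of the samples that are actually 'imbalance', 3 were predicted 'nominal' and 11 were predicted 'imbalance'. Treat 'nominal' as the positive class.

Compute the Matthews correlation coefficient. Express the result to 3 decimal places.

0.490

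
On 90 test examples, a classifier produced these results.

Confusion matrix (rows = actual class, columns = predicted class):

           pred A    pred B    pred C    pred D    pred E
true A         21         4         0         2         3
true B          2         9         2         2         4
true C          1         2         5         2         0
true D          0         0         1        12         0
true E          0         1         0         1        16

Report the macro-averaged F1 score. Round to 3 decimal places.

Per-class F1 score (2·TP/(2·TP+FP+FN)):
  A: TP=21, FP=2+1+0+0=3, FN=4+0+2+3=9 → 42/54 = 0.7778
  B: TP=9, FP=4+2+0+1=7, FN=2+2+2+4=10 → 18/35 = 0.5143
  C: TP=5, FP=0+2+1+0=3, FN=1+2+2+0=5 → 10/18 = 0.5556
  D: TP=12, FP=2+2+2+1=7, FN=0+0+1+0=1 → 24/32 = 0.7500
  E: TP=16, FP=3+4+0+0=7, FN=0+1+0+1=2 → 32/41 = 0.7805
Macro-F1 score = mean = (0.7778 + 0.5143 + 0.5556 + 0.7500 + 0.7805) / 5 = 0.676

0.676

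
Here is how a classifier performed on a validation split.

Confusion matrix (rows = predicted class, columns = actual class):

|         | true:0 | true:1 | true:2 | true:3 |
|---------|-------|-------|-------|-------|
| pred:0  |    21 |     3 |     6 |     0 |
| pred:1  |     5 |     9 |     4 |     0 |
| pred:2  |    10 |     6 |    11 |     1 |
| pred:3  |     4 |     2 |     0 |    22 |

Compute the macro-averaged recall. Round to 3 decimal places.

0.614

Per-class recall (TP/(TP+FN)):
  0: TP=21, FN=5+10+4=19 → 21/40 = 0.5250
  1: TP=9, FN=3+6+2=11 → 9/20 = 0.4500
  2: TP=11, FN=6+4+0=10 → 11/21 = 0.5238
  3: TP=22, FN=0+0+1=1 → 22/23 = 0.9565
Macro-recall = mean = (0.5250 + 0.4500 + 0.5238 + 0.9565) / 4 = 0.614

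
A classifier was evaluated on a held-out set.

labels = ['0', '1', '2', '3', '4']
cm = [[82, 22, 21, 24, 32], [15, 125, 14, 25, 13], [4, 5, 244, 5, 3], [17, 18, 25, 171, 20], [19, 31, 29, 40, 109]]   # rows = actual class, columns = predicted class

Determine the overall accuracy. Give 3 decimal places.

0.657

Accuracy = trace / total = (82+125+244+171+109=731) / 1113 = 731/1113 = 0.657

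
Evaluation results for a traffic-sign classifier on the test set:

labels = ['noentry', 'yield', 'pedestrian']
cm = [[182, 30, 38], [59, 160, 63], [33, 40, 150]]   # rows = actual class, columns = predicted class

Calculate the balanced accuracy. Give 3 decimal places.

0.656

Balanced accuracy = mean of per-class recall.
  noentry: recall = 182/250 = 0.7280
  yield: recall = 160/282 = 0.5674
  pedestrian: recall = 150/223 = 0.6726
Mean = (0.7280 + 0.5674 + 0.6726) / 3 = 0.656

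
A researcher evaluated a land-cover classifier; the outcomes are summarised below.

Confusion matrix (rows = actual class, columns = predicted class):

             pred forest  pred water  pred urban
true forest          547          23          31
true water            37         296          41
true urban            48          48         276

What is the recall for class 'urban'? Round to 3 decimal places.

recall = TP/(TP+FN).
urban: TP=276, FN=48+48=96 → 276/372 = 0.7419

0.742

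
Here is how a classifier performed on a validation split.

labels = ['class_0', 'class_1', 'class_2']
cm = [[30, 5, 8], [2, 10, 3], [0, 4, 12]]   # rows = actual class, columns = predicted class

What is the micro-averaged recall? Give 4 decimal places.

0.7027

Micro-averaging pools counts across classes: ΣTP=52, ΣFP=22, ΣFN=22.
Micro-recall = TP/(TP+FN) on pooled counts = 0.7027 (equals overall accuracy in single-label multiclass).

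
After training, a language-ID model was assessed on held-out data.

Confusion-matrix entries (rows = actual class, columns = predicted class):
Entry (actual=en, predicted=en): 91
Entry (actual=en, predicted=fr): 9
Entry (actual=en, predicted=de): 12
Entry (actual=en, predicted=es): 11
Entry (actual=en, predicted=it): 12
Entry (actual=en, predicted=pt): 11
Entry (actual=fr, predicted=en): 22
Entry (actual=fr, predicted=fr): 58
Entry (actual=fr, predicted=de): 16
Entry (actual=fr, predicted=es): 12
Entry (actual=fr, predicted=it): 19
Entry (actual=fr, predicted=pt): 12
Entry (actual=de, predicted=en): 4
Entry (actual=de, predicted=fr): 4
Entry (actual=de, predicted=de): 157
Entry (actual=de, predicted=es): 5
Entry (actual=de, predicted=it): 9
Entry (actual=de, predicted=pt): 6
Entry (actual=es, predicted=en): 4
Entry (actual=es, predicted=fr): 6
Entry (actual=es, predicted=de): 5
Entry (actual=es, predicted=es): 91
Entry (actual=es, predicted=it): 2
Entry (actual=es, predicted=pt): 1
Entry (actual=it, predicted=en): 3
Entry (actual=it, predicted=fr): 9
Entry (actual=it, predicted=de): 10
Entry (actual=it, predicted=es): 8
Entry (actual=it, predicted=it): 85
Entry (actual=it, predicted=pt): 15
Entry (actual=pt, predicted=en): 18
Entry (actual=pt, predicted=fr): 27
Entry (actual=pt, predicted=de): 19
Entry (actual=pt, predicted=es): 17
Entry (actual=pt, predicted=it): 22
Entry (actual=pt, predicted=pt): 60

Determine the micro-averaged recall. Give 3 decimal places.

Micro-averaging pools counts across classes: ΣTP=542, ΣFP=330, ΣFN=330.
Micro-recall = TP/(TP+FN) on pooled counts = 0.622 (equals overall accuracy in single-label multiclass).

0.622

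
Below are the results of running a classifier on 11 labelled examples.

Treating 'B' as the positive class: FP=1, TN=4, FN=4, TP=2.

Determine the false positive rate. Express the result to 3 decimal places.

FPR = FP/(FP+TN) = 1/(1+4) = 0.200

0.200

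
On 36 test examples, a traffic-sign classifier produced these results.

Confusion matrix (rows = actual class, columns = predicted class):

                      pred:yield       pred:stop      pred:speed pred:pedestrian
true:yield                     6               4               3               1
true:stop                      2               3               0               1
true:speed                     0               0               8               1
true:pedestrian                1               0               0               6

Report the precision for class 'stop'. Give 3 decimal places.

0.429

One-vs-rest for 'stop': TP = diagonal; FP = other classes predicted 'stop'; FN = 'stop' predicted as other.
precision = TP/(TP+FP).
stop: TP=3, FP=4+0+0=4 → 3/7 = 0.4286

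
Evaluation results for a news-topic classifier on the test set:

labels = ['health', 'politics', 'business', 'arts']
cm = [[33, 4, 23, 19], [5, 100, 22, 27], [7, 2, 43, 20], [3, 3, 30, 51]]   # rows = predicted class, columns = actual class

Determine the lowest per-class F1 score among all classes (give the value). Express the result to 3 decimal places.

0.453

Per-class F1 score (2·TP/(2·TP+FP+FN)):
  health: TP=33, FP=4+23+19=46, FN=5+7+3=15 → 66/127 = 0.5197
  politics: TP=100, FP=5+22+27=54, FN=4+2+3=9 → 200/263 = 0.7605
  business: TP=43, FP=7+2+20=29, FN=23+22+30=75 → 86/190 = 0.4526
  arts: TP=51, FP=3+3+30=36, FN=19+27+20=66 → 102/204 = 0.5000
Lowest is class 'business' with F1 score = 0.453.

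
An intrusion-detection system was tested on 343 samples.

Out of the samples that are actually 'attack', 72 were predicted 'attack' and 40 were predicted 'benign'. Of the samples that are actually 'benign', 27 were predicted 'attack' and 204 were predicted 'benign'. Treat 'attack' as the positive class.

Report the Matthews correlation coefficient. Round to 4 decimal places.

MCC = (TP·TN − FP·FN) / √((TP+FP)(TP+FN)(TN+FP)(TN+FN))
Numerator = 72·204 − 27·40 = 13608
Denominator = √(99·112·231·244) = √624964032 = 24999.2806
MCC = 13608 / 24999.2806 = 0.5443

0.5443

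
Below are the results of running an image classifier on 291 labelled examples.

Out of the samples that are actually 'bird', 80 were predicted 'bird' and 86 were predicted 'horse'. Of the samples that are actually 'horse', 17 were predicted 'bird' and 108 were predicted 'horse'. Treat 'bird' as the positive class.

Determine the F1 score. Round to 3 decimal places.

Precision = TP/(TP+FP) = 80/97 = 0.8247
Recall = TP/(TP+FN) = 80/166 = 0.4819
F1 = 2·TP/(2·TP+FP+FN) = 160/263 = 0.608

0.608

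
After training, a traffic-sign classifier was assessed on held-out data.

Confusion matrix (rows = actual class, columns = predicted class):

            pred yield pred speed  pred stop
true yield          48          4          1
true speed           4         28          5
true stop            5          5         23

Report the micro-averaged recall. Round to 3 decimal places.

Micro-averaging pools counts across classes: ΣTP=99, ΣFP=24, ΣFN=24.
Micro-recall = TP/(TP+FN) on pooled counts = 0.805 (equals overall accuracy in single-label multiclass).

0.805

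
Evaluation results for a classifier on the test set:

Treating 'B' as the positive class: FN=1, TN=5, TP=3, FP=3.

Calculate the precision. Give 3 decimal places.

Precision = TP/(TP+FP) = 3/(3+3) = 3/6 = 0.500

0.500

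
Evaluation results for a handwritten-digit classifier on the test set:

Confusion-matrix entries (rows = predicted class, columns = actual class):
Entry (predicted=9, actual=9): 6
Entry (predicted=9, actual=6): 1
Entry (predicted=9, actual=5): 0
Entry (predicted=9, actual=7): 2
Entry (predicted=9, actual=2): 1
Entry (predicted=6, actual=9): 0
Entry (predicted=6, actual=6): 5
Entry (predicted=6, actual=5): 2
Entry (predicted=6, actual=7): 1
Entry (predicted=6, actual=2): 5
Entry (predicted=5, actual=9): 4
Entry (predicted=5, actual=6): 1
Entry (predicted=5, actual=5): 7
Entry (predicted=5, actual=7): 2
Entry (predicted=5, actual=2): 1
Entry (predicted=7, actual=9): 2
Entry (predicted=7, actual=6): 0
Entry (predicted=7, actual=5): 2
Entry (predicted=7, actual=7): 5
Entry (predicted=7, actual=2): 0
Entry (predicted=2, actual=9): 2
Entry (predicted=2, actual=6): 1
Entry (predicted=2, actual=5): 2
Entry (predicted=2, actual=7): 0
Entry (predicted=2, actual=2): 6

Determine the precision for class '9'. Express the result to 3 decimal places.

Treat '9' as positive and all other classes as negative.
precision = TP/(TP+FP).
9: TP=6, FP=1+0+2+1=4 → 6/10 = 0.6000

0.600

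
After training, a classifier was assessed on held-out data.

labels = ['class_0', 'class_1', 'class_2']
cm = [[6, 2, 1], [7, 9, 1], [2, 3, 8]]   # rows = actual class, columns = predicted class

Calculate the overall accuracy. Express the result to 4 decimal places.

Accuracy = trace / total = (6+9+8=23) / 39 = 23/39 = 0.5897

0.5897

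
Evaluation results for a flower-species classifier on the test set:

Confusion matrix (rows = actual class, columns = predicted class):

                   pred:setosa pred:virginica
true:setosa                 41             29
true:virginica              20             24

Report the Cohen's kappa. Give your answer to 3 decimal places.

Observed agreement pₒ = trace/N = 65/114 = 0.5702
Expected agreement pₑ = Σ (rowᵢ·colᵢ)/N² = (70·61 + 44·53)/114² = 0.5080
κ = (pₒ − pₑ)/(1 − pₑ) = (0.5702 − 0.5080)/(1 − 0.5080) = 0.126

0.126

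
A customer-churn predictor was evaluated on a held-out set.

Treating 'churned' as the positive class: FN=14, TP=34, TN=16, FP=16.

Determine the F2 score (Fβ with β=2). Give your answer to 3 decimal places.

Fβ = (1+β²)·TP / ((1+β²)·TP + β²·FN + FP), with β²=4
= 5·34 / (5·34 + 4·14 + 16) = 0.702

0.702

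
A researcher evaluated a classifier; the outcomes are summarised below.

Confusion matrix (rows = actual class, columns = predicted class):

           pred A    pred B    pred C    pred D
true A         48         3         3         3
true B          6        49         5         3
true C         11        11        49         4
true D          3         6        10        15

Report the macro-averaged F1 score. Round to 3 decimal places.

Per-class F1 score (2·TP/(2·TP+FP+FN)):
  A: TP=48, FP=6+11+3=20, FN=3+3+3=9 → 96/125 = 0.7680
  B: TP=49, FP=3+11+6=20, FN=6+5+3=14 → 98/132 = 0.7424
  C: TP=49, FP=3+5+10=18, FN=11+11+4=26 → 98/142 = 0.6901
  D: TP=15, FP=3+3+4=10, FN=3+6+10=19 → 30/59 = 0.5085
Macro-F1 score = mean = (0.7680 + 0.7424 + 0.6901 + 0.5085) / 4 = 0.677

0.677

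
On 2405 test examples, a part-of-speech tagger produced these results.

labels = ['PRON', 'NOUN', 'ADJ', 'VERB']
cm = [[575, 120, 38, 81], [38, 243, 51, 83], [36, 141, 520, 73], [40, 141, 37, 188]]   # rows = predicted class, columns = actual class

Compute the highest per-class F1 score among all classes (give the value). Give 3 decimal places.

Per-class F1 score (2·TP/(2·TP+FP+FN)):
  PRON: TP=575, FP=120+38+81=239, FN=38+36+40=114 → 1150/1503 = 0.7651
  NOUN: TP=243, FP=38+51+83=172, FN=120+141+141=402 → 486/1060 = 0.4585
  ADJ: TP=520, FP=36+141+73=250, FN=38+51+37=126 → 1040/1416 = 0.7345
  VERB: TP=188, FP=40+141+37=218, FN=81+83+73=237 → 376/831 = 0.4525
Highest is class 'PRON' with F1 score = 0.765.

0.765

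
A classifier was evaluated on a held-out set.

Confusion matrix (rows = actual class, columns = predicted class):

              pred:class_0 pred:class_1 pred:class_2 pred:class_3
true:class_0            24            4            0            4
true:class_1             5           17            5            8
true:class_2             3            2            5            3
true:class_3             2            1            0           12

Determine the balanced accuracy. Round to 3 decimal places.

Balanced accuracy = mean of per-class recall.
  class_0: recall = 24/32 = 0.7500
  class_1: recall = 17/35 = 0.4857
  class_2: recall = 5/13 = 0.3846
  class_3: recall = 12/15 = 0.8000
Mean = (0.7500 + 0.4857 + 0.3846 + 0.8000) / 4 = 0.605

0.605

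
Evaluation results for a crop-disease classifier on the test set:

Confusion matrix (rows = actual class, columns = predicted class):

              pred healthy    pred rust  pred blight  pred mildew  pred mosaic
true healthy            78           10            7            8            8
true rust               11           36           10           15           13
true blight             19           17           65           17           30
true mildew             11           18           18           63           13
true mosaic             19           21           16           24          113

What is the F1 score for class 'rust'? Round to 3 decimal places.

0.385

Treat 'rust' as positive and all other classes as negative.
F1 score = 2·TP/(2·TP+FP+FN).
rust: TP=36, FP=10+17+18+21=66, FN=11+10+15+13=49 → 72/187 = 0.3850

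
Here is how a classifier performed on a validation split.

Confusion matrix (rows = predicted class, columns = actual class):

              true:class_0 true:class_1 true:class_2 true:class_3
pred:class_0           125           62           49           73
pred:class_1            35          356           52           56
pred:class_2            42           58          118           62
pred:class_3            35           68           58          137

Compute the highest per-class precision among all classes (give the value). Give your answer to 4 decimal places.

0.7134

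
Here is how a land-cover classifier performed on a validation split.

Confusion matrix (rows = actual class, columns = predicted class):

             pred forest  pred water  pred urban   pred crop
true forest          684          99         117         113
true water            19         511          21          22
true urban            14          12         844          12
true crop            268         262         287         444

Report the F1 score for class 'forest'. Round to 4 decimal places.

0.6847

Take TP from the diagonal, FP from the rest of the 'forest' prediction marginal, FN from the rest of the 'forest' actual marginal.
F1 score = 2·TP/(2·TP+FP+FN).
forest: TP=684, FP=19+14+268=301, FN=99+117+113=329 → 1368/1998 = 0.68468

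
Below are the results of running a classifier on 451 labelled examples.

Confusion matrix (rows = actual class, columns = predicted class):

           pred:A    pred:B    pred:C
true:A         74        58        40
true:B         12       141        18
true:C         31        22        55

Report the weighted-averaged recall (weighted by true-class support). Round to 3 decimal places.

0.599

Per-class recall (TP/(TP+FN)):
  A: TP=74, FN=58+40=98 → 74/172 = 0.4302
  B: TP=141, FN=12+18=30 → 141/171 = 0.8246
  C: TP=55, FN=31+22=53 → 55/108 = 0.5093
Weighted-recall = Σ (supportᵢ/N)·recallᵢ with N=451: (172/451)·0.4302 + (171/451)·0.8246 + (108/451)·0.5093 = 0.599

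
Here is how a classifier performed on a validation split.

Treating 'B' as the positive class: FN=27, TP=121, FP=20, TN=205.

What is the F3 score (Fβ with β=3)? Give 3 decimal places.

0.821

Fβ = (1+β²)·TP / ((1+β²)·TP + β²·FN + FP), with β²=9
= 10·121 / (10·121 + 9·27 + 20) = 0.821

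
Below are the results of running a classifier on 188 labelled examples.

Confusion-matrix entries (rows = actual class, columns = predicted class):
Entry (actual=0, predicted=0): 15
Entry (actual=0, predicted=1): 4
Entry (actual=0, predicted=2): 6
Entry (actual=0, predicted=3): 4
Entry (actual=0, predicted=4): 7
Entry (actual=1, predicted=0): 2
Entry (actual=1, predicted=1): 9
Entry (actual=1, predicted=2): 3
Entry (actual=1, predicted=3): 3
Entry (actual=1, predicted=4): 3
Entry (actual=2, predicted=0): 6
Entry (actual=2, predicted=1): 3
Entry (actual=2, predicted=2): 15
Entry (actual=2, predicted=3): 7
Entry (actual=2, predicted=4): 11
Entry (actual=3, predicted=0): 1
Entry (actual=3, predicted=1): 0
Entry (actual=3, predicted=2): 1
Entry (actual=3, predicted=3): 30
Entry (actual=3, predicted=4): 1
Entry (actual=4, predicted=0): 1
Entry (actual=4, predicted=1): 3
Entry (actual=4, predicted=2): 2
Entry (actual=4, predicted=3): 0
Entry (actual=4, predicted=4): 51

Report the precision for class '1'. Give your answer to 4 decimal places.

0.4737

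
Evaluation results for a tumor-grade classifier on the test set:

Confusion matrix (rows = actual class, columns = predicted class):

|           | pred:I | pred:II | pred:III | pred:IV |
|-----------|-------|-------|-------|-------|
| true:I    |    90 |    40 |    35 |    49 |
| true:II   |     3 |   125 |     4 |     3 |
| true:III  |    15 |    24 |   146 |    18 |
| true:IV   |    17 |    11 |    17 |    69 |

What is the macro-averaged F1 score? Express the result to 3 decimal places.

0.636

Per-class F1 score (2·TP/(2·TP+FP+FN)):
  I: TP=90, FP=3+15+17=35, FN=40+35+49=124 → 180/339 = 0.5310
  II: TP=125, FP=40+24+11=75, FN=3+4+3=10 → 250/335 = 0.7463
  III: TP=146, FP=35+4+17=56, FN=15+24+18=57 → 292/405 = 0.7210
  IV: TP=69, FP=49+3+18=70, FN=17+11+17=45 → 138/253 = 0.5455
Macro-F1 score = mean = (0.5310 + 0.7463 + 0.7210 + 0.5455) / 4 = 0.636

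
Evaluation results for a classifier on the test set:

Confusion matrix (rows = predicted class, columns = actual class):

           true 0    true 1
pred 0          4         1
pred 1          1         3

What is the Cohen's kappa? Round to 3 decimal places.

0.550

Observed agreement pₒ = trace/N = 7/9 = 0.7778
Expected agreement pₑ = Σ (rowᵢ·colᵢ)/N² = (5·5 + 4·4)/9² = 0.5062
κ = (pₒ − pₑ)/(1 − pₑ) = (0.7778 − 0.5062)/(1 − 0.5062) = 0.550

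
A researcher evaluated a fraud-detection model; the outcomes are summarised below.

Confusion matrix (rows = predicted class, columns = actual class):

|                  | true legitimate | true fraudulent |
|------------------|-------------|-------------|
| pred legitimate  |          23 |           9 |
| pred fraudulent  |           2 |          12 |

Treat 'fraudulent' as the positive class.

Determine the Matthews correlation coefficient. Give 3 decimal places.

MCC = (TP·TN − FP·FN) / √((TP+FP)(TP+FN)(TN+FP)(TN+FN))
Numerator = 12·23 − 2·9 = 258
Denominator = √(14·21·25·32) = √235200 = 484.9742
MCC = 258 / 484.9742 = 0.532

0.532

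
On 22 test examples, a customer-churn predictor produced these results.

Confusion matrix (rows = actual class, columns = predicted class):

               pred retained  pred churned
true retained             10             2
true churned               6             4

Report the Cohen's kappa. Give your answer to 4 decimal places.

Observed agreement pₒ = trace/N = 14/22 = 0.63636
Expected agreement pₑ = Σ (rowᵢ·colᵢ)/N² = (12·16 + 10·6)/22² = 0.52066
κ = (pₒ − pₑ)/(1 − pₑ) = (0.63636 − 0.52066)/(1 − 0.52066) = 0.2414

0.2414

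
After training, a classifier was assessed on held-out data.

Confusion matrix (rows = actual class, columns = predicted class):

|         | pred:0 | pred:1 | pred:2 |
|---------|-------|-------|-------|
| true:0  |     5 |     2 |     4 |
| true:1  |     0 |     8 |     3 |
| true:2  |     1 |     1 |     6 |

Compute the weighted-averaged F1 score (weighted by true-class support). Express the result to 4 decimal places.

0.6347

Per-class F1 score (2·TP/(2·TP+FP+FN)):
  0: TP=5, FP=0+1=1, FN=2+4=6 → 10/17 = 0.58824
  1: TP=8, FP=2+1=3, FN=0+3=3 → 16/22 = 0.72727
  2: TP=6, FP=4+3=7, FN=1+1=2 → 12/21 = 0.57143
Weighted-F1 score = Σ (supportᵢ/N)·F1 scoreᵢ with N=30: (11/30)·0.58824 + (11/30)·0.72727 + (8/30)·0.57143 = 0.6347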